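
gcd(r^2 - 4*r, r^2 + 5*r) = r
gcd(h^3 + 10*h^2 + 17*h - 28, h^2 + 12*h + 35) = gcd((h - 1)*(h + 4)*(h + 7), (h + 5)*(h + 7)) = h + 7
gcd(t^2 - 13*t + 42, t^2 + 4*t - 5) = 1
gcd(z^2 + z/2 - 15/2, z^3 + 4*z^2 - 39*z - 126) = z + 3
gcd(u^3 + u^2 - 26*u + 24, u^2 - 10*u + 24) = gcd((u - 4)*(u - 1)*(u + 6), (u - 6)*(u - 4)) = u - 4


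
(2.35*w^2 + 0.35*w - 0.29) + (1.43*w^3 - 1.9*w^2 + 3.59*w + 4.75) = 1.43*w^3 + 0.45*w^2 + 3.94*w + 4.46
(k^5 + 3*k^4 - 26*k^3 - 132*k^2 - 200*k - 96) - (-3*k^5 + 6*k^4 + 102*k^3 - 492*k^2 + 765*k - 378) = 4*k^5 - 3*k^4 - 128*k^3 + 360*k^2 - 965*k + 282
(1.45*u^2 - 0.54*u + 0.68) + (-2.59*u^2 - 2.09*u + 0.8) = -1.14*u^2 - 2.63*u + 1.48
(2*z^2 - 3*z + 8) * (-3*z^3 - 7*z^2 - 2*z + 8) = -6*z^5 - 5*z^4 - 7*z^3 - 34*z^2 - 40*z + 64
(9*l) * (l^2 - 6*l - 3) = 9*l^3 - 54*l^2 - 27*l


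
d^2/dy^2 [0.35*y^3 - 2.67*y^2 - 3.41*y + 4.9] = 2.1*y - 5.34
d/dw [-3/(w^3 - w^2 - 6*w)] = 3*(3*w^2 - 2*w - 6)/(w^2*(-w^2 + w + 6)^2)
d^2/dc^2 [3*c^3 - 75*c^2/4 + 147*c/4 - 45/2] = 18*c - 75/2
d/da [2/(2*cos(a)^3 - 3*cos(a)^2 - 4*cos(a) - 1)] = 4*(3*cos(a)^2 - 3*cos(a) - 2)*sin(a)/((sin(a)^2 + 2*cos(a))^2*(2*cos(a) + 1)^2)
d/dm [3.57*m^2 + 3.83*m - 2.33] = 7.14*m + 3.83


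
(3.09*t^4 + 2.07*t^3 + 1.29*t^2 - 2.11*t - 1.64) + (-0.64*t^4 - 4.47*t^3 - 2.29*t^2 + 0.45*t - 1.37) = 2.45*t^4 - 2.4*t^3 - 1.0*t^2 - 1.66*t - 3.01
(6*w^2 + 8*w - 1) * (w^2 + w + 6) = 6*w^4 + 14*w^3 + 43*w^2 + 47*w - 6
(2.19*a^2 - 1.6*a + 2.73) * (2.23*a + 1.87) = 4.8837*a^3 + 0.5273*a^2 + 3.0959*a + 5.1051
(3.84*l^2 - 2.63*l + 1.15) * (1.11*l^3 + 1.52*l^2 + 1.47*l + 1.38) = 4.2624*l^5 + 2.9175*l^4 + 2.9237*l^3 + 3.1811*l^2 - 1.9389*l + 1.587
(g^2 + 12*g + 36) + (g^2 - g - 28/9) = 2*g^2 + 11*g + 296/9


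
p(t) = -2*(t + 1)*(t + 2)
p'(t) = -4*t - 6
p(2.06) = -24.85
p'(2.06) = -14.24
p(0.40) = -6.72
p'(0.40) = -7.60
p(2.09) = -25.28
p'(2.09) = -14.36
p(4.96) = -82.96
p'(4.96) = -25.84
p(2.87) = -37.69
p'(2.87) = -17.48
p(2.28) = -28.08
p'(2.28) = -15.12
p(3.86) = -56.96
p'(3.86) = -21.44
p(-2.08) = -0.17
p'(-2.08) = 2.32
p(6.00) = -112.00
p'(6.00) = -30.00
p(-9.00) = -112.00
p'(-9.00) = 30.00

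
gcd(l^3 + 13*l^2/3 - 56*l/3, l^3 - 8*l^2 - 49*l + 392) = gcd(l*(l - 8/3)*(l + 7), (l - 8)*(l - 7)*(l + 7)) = l + 7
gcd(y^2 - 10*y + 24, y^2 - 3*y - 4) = y - 4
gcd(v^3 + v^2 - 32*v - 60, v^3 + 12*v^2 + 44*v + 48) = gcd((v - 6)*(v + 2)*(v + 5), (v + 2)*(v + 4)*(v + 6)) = v + 2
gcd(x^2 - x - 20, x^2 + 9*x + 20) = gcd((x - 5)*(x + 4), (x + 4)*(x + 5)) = x + 4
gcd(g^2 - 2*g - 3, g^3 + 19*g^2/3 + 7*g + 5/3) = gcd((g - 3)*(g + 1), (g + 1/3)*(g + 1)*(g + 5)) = g + 1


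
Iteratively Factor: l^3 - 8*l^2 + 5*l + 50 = (l - 5)*(l^2 - 3*l - 10) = (l - 5)*(l + 2)*(l - 5)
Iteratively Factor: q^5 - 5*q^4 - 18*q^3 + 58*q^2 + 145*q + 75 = (q + 1)*(q^4 - 6*q^3 - 12*q^2 + 70*q + 75) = (q - 5)*(q + 1)*(q^3 - q^2 - 17*q - 15) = (q - 5)^2*(q + 1)*(q^2 + 4*q + 3) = (q - 5)^2*(q + 1)^2*(q + 3)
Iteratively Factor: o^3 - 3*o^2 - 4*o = (o)*(o^2 - 3*o - 4) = o*(o + 1)*(o - 4)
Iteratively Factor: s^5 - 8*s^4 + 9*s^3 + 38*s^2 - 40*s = (s + 2)*(s^4 - 10*s^3 + 29*s^2 - 20*s) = (s - 1)*(s + 2)*(s^3 - 9*s^2 + 20*s) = (s - 5)*(s - 1)*(s + 2)*(s^2 - 4*s) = (s - 5)*(s - 4)*(s - 1)*(s + 2)*(s)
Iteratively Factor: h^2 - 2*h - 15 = (h - 5)*(h + 3)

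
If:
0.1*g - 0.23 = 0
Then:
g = 2.30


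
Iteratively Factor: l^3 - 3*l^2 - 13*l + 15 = (l - 5)*(l^2 + 2*l - 3) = (l - 5)*(l + 3)*(l - 1)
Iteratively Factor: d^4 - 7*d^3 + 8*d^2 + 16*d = (d - 4)*(d^3 - 3*d^2 - 4*d) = (d - 4)*(d + 1)*(d^2 - 4*d) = (d - 4)^2*(d + 1)*(d)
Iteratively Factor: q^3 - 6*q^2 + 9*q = (q - 3)*(q^2 - 3*q) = q*(q - 3)*(q - 3)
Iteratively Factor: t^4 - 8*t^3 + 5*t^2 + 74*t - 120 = (t - 4)*(t^3 - 4*t^2 - 11*t + 30) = (t - 4)*(t + 3)*(t^2 - 7*t + 10) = (t - 5)*(t - 4)*(t + 3)*(t - 2)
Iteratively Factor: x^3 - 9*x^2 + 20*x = (x - 4)*(x^2 - 5*x) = (x - 5)*(x - 4)*(x)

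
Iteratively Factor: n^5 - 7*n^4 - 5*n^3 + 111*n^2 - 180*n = (n)*(n^4 - 7*n^3 - 5*n^2 + 111*n - 180) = n*(n - 3)*(n^3 - 4*n^2 - 17*n + 60) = n*(n - 3)*(n + 4)*(n^2 - 8*n + 15) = n*(n - 3)^2*(n + 4)*(n - 5)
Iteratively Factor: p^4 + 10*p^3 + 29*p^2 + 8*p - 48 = (p + 4)*(p^3 + 6*p^2 + 5*p - 12) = (p + 4)^2*(p^2 + 2*p - 3) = (p - 1)*(p + 4)^2*(p + 3)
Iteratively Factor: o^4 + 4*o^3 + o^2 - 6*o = (o + 3)*(o^3 + o^2 - 2*o) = (o - 1)*(o + 3)*(o^2 + 2*o) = o*(o - 1)*(o + 3)*(o + 2)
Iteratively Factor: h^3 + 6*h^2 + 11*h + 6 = (h + 1)*(h^2 + 5*h + 6) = (h + 1)*(h + 2)*(h + 3)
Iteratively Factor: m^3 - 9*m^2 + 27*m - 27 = (m - 3)*(m^2 - 6*m + 9) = (m - 3)^2*(m - 3)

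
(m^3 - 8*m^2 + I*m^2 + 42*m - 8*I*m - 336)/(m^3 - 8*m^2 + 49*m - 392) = (m - 6*I)/(m - 7*I)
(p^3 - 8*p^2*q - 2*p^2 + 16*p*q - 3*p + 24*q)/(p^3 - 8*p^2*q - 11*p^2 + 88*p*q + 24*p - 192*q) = (p + 1)/(p - 8)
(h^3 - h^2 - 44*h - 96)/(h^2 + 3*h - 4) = (h^2 - 5*h - 24)/(h - 1)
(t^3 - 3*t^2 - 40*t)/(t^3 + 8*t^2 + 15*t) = (t - 8)/(t + 3)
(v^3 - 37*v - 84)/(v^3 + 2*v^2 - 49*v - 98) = (v^2 + 7*v + 12)/(v^2 + 9*v + 14)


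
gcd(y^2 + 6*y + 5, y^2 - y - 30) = y + 5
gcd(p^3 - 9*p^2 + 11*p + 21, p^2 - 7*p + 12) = p - 3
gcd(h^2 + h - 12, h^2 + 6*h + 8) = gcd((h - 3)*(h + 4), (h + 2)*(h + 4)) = h + 4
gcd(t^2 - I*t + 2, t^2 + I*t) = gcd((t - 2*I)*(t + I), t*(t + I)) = t + I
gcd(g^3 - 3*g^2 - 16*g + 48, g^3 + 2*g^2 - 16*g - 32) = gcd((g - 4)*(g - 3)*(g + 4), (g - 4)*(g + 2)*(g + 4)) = g^2 - 16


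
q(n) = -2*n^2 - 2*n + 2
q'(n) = -4*n - 2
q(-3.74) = -18.50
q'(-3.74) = 12.96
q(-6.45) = -68.30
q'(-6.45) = 23.80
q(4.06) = -39.09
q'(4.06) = -18.24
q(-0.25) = 2.38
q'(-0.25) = -1.00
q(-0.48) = 2.50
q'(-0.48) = -0.08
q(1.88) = -8.83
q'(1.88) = -9.52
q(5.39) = -66.88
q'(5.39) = -23.56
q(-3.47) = -15.14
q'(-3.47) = 11.88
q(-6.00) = -58.00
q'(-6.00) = 22.00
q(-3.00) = -10.00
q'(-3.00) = 10.00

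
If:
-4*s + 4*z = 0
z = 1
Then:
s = 1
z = 1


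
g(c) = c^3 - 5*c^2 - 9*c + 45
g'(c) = 3*c^2 - 10*c - 9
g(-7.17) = -516.12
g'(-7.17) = 216.93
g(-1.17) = 47.08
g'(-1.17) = 6.81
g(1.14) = 29.72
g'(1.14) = -16.50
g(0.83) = 34.66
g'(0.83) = -15.23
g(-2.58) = 17.76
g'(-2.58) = 36.77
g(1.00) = 32.00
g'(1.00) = -16.00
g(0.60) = 38.02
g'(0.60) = -13.92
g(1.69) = 20.34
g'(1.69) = -17.33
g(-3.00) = 0.00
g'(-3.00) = 48.00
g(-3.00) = 0.00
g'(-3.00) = 48.00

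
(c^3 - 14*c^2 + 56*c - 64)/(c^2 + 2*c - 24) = (c^2 - 10*c + 16)/(c + 6)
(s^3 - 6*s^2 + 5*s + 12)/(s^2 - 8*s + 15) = (s^2 - 3*s - 4)/(s - 5)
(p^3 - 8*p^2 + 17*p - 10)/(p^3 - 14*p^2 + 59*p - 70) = (p - 1)/(p - 7)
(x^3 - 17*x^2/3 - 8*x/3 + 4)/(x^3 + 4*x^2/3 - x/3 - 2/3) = (x - 6)/(x + 1)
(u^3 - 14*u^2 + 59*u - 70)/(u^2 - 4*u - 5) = (u^2 - 9*u + 14)/(u + 1)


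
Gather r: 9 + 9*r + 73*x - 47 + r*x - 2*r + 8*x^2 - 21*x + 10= r*(x + 7) + 8*x^2 + 52*x - 28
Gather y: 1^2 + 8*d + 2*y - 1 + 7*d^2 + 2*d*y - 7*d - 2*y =7*d^2 + 2*d*y + d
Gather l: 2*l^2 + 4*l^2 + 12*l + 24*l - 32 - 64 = 6*l^2 + 36*l - 96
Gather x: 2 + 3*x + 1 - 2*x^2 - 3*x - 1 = 2 - 2*x^2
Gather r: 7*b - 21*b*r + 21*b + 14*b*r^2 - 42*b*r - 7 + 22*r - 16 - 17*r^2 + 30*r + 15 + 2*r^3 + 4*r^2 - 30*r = 28*b + 2*r^3 + r^2*(14*b - 13) + r*(22 - 63*b) - 8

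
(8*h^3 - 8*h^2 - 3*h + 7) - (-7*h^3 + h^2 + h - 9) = 15*h^3 - 9*h^2 - 4*h + 16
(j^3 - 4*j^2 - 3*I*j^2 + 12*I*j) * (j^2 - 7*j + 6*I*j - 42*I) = j^5 - 11*j^4 + 3*I*j^4 + 46*j^3 - 33*I*j^3 - 198*j^2 + 84*I*j^2 + 504*j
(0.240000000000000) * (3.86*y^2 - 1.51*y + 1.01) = 0.9264*y^2 - 0.3624*y + 0.2424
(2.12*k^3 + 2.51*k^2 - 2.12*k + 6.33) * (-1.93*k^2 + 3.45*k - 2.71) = -4.0916*k^5 + 2.4697*k^4 + 7.0059*k^3 - 26.333*k^2 + 27.5837*k - 17.1543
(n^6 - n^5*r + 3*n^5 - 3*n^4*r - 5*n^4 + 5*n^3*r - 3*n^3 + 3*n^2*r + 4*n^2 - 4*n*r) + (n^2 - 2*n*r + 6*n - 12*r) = n^6 - n^5*r + 3*n^5 - 3*n^4*r - 5*n^4 + 5*n^3*r - 3*n^3 + 3*n^2*r + 5*n^2 - 6*n*r + 6*n - 12*r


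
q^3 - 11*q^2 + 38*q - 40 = (q - 5)*(q - 4)*(q - 2)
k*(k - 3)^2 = k^3 - 6*k^2 + 9*k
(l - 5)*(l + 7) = l^2 + 2*l - 35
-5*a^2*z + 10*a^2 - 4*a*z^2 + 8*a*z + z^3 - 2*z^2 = (-5*a + z)*(a + z)*(z - 2)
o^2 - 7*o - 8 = (o - 8)*(o + 1)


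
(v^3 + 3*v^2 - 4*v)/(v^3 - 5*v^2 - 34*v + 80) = v*(v^2 + 3*v - 4)/(v^3 - 5*v^2 - 34*v + 80)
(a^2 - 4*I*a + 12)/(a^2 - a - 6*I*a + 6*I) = (a + 2*I)/(a - 1)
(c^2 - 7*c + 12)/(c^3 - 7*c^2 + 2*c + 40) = (c - 3)/(c^2 - 3*c - 10)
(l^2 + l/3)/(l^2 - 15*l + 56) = l*(3*l + 1)/(3*(l^2 - 15*l + 56))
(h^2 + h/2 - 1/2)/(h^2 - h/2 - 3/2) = (2*h - 1)/(2*h - 3)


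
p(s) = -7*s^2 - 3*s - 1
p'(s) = -14*s - 3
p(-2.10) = -25.57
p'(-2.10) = 26.40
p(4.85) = -180.21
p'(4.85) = -70.90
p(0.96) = -10.33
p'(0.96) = -16.44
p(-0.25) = -0.69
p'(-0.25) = 0.50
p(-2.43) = -35.04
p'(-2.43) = 31.02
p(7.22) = -387.56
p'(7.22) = -104.08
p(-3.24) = -64.76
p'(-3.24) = 42.36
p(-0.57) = -1.56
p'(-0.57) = 4.98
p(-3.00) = -55.00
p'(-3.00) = 39.00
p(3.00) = -73.00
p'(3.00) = -45.00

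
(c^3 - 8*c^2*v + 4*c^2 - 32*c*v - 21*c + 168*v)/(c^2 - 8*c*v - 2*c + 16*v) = (c^2 + 4*c - 21)/(c - 2)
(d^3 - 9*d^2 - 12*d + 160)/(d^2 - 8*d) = d - 1 - 20/d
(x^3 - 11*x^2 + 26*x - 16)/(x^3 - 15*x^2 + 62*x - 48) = (x - 2)/(x - 6)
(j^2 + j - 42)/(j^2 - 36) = (j + 7)/(j + 6)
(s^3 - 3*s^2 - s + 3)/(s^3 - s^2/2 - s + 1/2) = 2*(s - 3)/(2*s - 1)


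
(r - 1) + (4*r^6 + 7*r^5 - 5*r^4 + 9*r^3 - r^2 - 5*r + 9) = 4*r^6 + 7*r^5 - 5*r^4 + 9*r^3 - r^2 - 4*r + 8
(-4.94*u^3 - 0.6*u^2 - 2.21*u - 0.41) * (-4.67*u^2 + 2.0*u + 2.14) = 23.0698*u^5 - 7.078*u^4 - 1.4509*u^3 - 3.7893*u^2 - 5.5494*u - 0.8774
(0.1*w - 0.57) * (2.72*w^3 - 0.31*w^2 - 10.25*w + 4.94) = 0.272*w^4 - 1.5814*w^3 - 0.8483*w^2 + 6.3365*w - 2.8158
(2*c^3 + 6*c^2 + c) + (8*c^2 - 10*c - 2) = 2*c^3 + 14*c^2 - 9*c - 2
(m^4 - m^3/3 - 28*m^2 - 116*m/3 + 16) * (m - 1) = m^5 - 4*m^4/3 - 83*m^3/3 - 32*m^2/3 + 164*m/3 - 16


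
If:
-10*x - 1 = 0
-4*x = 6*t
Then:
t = 1/15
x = -1/10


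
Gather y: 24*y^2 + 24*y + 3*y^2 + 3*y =27*y^2 + 27*y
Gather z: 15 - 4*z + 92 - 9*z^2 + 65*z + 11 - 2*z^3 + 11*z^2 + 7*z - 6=-2*z^3 + 2*z^2 + 68*z + 112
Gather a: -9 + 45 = 36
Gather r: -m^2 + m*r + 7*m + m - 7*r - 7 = -m^2 + 8*m + r*(m - 7) - 7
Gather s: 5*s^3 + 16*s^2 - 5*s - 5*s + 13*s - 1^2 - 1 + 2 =5*s^3 + 16*s^2 + 3*s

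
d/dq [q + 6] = 1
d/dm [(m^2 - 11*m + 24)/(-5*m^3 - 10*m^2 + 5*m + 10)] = (m^4 - 22*m^3 + 51*m^2 + 100*m - 46)/(5*(m^6 + 4*m^5 + 2*m^4 - 8*m^3 - 7*m^2 + 4*m + 4))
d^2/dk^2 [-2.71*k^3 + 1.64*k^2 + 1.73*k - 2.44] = 3.28 - 16.26*k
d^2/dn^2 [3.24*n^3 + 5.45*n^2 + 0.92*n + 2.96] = 19.44*n + 10.9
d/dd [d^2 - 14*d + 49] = 2*d - 14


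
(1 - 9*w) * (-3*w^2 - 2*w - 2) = 27*w^3 + 15*w^2 + 16*w - 2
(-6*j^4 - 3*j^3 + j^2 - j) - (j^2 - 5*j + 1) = -6*j^4 - 3*j^3 + 4*j - 1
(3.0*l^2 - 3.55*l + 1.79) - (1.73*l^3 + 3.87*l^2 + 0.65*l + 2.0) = -1.73*l^3 - 0.87*l^2 - 4.2*l - 0.21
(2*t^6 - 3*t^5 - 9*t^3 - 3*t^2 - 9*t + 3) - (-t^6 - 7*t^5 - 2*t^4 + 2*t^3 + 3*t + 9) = 3*t^6 + 4*t^5 + 2*t^4 - 11*t^3 - 3*t^2 - 12*t - 6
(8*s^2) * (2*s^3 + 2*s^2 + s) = 16*s^5 + 16*s^4 + 8*s^3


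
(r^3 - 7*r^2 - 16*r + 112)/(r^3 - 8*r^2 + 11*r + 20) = (r^2 - 3*r - 28)/(r^2 - 4*r - 5)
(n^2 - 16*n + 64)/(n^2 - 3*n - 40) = (n - 8)/(n + 5)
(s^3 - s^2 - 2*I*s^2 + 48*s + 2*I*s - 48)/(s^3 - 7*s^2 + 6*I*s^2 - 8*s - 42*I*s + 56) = (s^3 - s^2*(1 + 2*I) + 2*s*(24 + I) - 48)/(s^3 + s^2*(-7 + 6*I) - 2*s*(4 + 21*I) + 56)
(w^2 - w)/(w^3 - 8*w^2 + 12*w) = (w - 1)/(w^2 - 8*w + 12)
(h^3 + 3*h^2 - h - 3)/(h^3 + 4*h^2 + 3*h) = (h - 1)/h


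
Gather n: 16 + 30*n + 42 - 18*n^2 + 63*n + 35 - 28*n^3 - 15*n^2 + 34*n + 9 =-28*n^3 - 33*n^2 + 127*n + 102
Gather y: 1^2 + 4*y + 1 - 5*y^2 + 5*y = -5*y^2 + 9*y + 2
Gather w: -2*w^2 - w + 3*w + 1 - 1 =-2*w^2 + 2*w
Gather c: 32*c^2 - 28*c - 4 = 32*c^2 - 28*c - 4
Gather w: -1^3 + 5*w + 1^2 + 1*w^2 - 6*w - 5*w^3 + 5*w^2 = -5*w^3 + 6*w^2 - w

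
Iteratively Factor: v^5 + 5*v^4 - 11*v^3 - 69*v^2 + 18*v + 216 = (v + 4)*(v^4 + v^3 - 15*v^2 - 9*v + 54) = (v + 3)*(v + 4)*(v^3 - 2*v^2 - 9*v + 18) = (v - 3)*(v + 3)*(v + 4)*(v^2 + v - 6) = (v - 3)*(v - 2)*(v + 3)*(v + 4)*(v + 3)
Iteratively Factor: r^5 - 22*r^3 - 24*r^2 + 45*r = (r - 1)*(r^4 + r^3 - 21*r^2 - 45*r) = (r - 1)*(r + 3)*(r^3 - 2*r^2 - 15*r) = (r - 1)*(r + 3)^2*(r^2 - 5*r) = (r - 5)*(r - 1)*(r + 3)^2*(r)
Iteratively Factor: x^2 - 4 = (x - 2)*(x + 2)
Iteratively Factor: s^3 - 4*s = (s)*(s^2 - 4) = s*(s - 2)*(s + 2)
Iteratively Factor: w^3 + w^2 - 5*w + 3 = (w + 3)*(w^2 - 2*w + 1) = (w - 1)*(w + 3)*(w - 1)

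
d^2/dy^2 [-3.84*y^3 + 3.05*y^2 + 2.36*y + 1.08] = 6.1 - 23.04*y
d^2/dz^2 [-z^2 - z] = -2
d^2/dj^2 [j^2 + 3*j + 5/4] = 2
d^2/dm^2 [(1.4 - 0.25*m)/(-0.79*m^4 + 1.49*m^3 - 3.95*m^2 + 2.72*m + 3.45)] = (1.8723*m^7 - 22.1832*m^6 + 57.4491*m^5 - 121.53933*m^4 + 163.27083*m^3 - 226.31442*m^2 + 153.87105*m - 63.56452)/(0.493039*m^12 - 2.789727*m^11 + 12.657222*m^10 - 36.297875*m^9 + 76.036947*m^8 - 114.419781*m^7 + 87.643058*m^6 + 5.92276200000001*m^5 - 129.49887*m^4 + 149.072977*m^3 + 64.471185*m^2 - 97.1244*m - 41.063625)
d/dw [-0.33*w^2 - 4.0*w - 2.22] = -0.66*w - 4.0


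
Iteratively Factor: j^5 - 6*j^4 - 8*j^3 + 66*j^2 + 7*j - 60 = (j - 5)*(j^4 - j^3 - 13*j^2 + j + 12) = (j - 5)*(j + 3)*(j^3 - 4*j^2 - j + 4) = (j - 5)*(j + 1)*(j + 3)*(j^2 - 5*j + 4) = (j - 5)*(j - 4)*(j + 1)*(j + 3)*(j - 1)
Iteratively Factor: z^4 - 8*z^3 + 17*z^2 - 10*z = (z - 2)*(z^3 - 6*z^2 + 5*z) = (z - 2)*(z - 1)*(z^2 - 5*z) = (z - 5)*(z - 2)*(z - 1)*(z)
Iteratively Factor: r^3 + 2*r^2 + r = (r + 1)*(r^2 + r) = r*(r + 1)*(r + 1)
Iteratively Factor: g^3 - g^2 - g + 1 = (g + 1)*(g^2 - 2*g + 1) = (g - 1)*(g + 1)*(g - 1)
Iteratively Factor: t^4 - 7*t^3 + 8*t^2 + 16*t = (t)*(t^3 - 7*t^2 + 8*t + 16) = t*(t - 4)*(t^2 - 3*t - 4) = t*(t - 4)^2*(t + 1)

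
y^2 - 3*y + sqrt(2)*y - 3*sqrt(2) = (y - 3)*(y + sqrt(2))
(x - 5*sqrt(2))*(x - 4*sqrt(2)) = x^2 - 9*sqrt(2)*x + 40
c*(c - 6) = c^2 - 6*c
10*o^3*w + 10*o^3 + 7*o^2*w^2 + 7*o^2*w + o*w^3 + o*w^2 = (2*o + w)*(5*o + w)*(o*w + o)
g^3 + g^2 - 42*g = g*(g - 6)*(g + 7)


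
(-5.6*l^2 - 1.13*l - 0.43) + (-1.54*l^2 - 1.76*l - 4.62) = -7.14*l^2 - 2.89*l - 5.05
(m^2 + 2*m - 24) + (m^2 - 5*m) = 2*m^2 - 3*m - 24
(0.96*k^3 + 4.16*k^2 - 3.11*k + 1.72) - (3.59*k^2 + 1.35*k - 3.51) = 0.96*k^3 + 0.57*k^2 - 4.46*k + 5.23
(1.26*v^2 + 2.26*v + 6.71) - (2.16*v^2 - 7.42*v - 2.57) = -0.9*v^2 + 9.68*v + 9.28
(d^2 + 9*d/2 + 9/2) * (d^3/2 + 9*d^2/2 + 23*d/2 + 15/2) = d^5/2 + 27*d^4/4 + 34*d^3 + 159*d^2/2 + 171*d/2 + 135/4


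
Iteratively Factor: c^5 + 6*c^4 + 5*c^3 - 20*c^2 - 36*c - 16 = (c + 1)*(c^4 + 5*c^3 - 20*c - 16) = (c + 1)^2*(c^3 + 4*c^2 - 4*c - 16) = (c + 1)^2*(c + 2)*(c^2 + 2*c - 8) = (c - 2)*(c + 1)^2*(c + 2)*(c + 4)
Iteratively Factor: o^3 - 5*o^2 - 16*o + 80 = (o - 4)*(o^2 - o - 20) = (o - 4)*(o + 4)*(o - 5)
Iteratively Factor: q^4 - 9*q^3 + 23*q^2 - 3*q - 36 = (q - 4)*(q^3 - 5*q^2 + 3*q + 9) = (q - 4)*(q - 3)*(q^2 - 2*q - 3) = (q - 4)*(q - 3)*(q + 1)*(q - 3)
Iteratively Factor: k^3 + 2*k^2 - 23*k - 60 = (k + 3)*(k^2 - k - 20) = (k - 5)*(k + 3)*(k + 4)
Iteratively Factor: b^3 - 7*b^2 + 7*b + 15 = (b - 5)*(b^2 - 2*b - 3) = (b - 5)*(b - 3)*(b + 1)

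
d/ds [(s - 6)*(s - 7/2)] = 2*s - 19/2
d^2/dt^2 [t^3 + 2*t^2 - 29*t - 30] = 6*t + 4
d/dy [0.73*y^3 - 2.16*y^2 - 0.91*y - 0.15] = 2.19*y^2 - 4.32*y - 0.91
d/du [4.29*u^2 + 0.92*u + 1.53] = 8.58*u + 0.92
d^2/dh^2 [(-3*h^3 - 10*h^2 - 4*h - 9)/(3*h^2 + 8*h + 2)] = 6*(10*h^3 - 69*h^2 - 204*h - 166)/(27*h^6 + 216*h^5 + 630*h^4 + 800*h^3 + 420*h^2 + 96*h + 8)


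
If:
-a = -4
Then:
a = 4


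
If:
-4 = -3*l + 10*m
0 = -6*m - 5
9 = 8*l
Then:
No Solution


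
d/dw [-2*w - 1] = -2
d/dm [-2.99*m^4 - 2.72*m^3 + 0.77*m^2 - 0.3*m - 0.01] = -11.96*m^3 - 8.16*m^2 + 1.54*m - 0.3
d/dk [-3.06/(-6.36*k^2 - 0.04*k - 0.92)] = (-38.9232*k - 0.1224)/(6.36*k^2 + 0.04*k + 0.92)^2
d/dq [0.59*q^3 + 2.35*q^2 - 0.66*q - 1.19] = 1.77*q^2 + 4.7*q - 0.66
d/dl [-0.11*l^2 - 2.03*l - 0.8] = -0.22*l - 2.03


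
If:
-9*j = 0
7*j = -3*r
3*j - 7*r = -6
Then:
No Solution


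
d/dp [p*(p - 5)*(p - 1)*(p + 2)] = 4*p^3 - 12*p^2 - 14*p + 10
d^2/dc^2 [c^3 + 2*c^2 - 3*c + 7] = 6*c + 4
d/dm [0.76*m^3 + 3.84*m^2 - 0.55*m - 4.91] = 2.28*m^2 + 7.68*m - 0.55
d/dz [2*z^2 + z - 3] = 4*z + 1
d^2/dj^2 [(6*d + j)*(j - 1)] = 2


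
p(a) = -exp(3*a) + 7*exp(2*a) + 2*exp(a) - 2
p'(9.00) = -1595225466031.30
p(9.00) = -531588604613.67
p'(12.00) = -12933323793310258.29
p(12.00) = -4311046122934778.74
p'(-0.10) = 11.05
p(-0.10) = 4.80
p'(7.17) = -6564979747.60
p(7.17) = -2184382460.76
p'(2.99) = -18014.87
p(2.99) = -5057.75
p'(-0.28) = 8.21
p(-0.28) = 3.08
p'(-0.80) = 3.45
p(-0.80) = 0.22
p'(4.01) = -460447.46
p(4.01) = -146314.88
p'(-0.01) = 12.79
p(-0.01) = 5.87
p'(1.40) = 38.28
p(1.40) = 54.54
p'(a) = -3*exp(3*a) + 14*exp(2*a) + 2*exp(a)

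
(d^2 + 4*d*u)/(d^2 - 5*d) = (d + 4*u)/(d - 5)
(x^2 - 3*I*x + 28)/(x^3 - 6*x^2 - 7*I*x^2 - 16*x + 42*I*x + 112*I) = (x + 4*I)/(x^2 - 6*x - 16)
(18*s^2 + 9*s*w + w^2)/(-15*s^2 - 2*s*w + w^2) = (-6*s - w)/(5*s - w)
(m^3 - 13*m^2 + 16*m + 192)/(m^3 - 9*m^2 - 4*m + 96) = (m - 8)/(m - 4)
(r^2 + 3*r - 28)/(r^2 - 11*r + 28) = (r + 7)/(r - 7)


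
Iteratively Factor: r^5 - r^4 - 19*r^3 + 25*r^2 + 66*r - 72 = (r - 3)*(r^4 + 2*r^3 - 13*r^2 - 14*r + 24) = (r - 3)^2*(r^3 + 5*r^2 + 2*r - 8) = (r - 3)^2*(r + 4)*(r^2 + r - 2) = (r - 3)^2*(r + 2)*(r + 4)*(r - 1)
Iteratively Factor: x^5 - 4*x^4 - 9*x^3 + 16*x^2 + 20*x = (x + 1)*(x^4 - 5*x^3 - 4*x^2 + 20*x) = (x + 1)*(x + 2)*(x^3 - 7*x^2 + 10*x) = x*(x + 1)*(x + 2)*(x^2 - 7*x + 10) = x*(x - 2)*(x + 1)*(x + 2)*(x - 5)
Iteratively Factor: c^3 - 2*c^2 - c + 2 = (c - 1)*(c^2 - c - 2) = (c - 2)*(c - 1)*(c + 1)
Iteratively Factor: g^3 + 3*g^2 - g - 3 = (g + 3)*(g^2 - 1) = (g - 1)*(g + 3)*(g + 1)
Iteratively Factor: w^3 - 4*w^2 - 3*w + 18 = (w + 2)*(w^2 - 6*w + 9) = (w - 3)*(w + 2)*(w - 3)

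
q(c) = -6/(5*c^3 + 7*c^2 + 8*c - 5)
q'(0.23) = 9.68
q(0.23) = 2.20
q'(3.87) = 0.01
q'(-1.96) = 0.23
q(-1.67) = 0.27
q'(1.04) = 0.85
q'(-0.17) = 0.95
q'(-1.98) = 0.23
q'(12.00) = 0.00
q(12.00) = 0.00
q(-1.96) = 0.19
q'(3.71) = 0.01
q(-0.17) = 0.97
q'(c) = -6*(-15*c^2 - 14*c - 8)/(5*c^3 + 7*c^2 + 8*c - 5)^2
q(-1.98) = 0.19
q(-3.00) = 0.06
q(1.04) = -0.36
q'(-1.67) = 0.32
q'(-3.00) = 0.06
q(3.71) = -0.02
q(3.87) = -0.01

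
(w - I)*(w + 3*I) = w^2 + 2*I*w + 3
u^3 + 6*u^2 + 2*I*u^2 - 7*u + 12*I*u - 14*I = (u - 1)*(u + 7)*(u + 2*I)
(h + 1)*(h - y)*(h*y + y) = h^3*y - h^2*y^2 + 2*h^2*y - 2*h*y^2 + h*y - y^2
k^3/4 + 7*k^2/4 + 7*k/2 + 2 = (k/4 + 1)*(k + 1)*(k + 2)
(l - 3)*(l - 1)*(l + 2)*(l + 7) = l^4 + 5*l^3 - 19*l^2 - 29*l + 42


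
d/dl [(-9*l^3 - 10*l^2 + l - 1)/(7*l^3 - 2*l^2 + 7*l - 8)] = (88*l^4 - 140*l^3 + 169*l^2 + 156*l - 1)/(49*l^6 - 28*l^5 + 102*l^4 - 140*l^3 + 81*l^2 - 112*l + 64)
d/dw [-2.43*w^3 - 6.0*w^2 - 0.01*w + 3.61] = -7.29*w^2 - 12.0*w - 0.01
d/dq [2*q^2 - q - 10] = 4*q - 1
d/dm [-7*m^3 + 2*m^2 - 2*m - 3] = -21*m^2 + 4*m - 2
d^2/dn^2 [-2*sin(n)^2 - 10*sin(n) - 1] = 10*sin(n) - 4*cos(2*n)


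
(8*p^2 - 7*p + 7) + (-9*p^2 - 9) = -p^2 - 7*p - 2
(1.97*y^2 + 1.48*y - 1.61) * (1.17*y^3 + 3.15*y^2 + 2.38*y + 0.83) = 2.3049*y^5 + 7.9371*y^4 + 7.4669*y^3 + 0.0859999999999994*y^2 - 2.6034*y - 1.3363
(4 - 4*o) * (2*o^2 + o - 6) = -8*o^3 + 4*o^2 + 28*o - 24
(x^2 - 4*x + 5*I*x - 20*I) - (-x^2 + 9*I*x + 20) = 2*x^2 - 4*x - 4*I*x - 20 - 20*I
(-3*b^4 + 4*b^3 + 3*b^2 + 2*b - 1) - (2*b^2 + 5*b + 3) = -3*b^4 + 4*b^3 + b^2 - 3*b - 4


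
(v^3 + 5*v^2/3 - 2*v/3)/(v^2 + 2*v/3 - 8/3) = v*(3*v - 1)/(3*v - 4)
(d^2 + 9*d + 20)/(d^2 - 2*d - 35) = (d + 4)/(d - 7)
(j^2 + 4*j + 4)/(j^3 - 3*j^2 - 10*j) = (j + 2)/(j*(j - 5))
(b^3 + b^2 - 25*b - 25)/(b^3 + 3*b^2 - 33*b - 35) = (b + 5)/(b + 7)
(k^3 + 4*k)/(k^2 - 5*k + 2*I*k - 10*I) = k*(k - 2*I)/(k - 5)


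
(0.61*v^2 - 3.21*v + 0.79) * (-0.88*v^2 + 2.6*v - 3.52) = -0.5368*v^4 + 4.4108*v^3 - 11.1884*v^2 + 13.3532*v - 2.7808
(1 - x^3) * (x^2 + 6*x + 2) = -x^5 - 6*x^4 - 2*x^3 + x^2 + 6*x + 2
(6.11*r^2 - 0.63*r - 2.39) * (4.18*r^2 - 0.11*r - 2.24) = 25.5398*r^4 - 3.3055*r^3 - 23.6073*r^2 + 1.6741*r + 5.3536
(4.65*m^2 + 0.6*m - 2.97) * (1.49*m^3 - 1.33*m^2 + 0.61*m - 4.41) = 6.9285*m^5 - 5.2905*m^4 - 2.3868*m^3 - 16.1904*m^2 - 4.4577*m + 13.0977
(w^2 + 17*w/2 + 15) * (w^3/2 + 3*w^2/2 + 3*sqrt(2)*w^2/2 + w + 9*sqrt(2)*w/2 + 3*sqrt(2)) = w^5/2 + 3*sqrt(2)*w^4/2 + 23*w^4/4 + 85*w^3/4 + 69*sqrt(2)*w^3/4 + 31*w^2 + 255*sqrt(2)*w^2/4 + 15*w + 93*sqrt(2)*w + 45*sqrt(2)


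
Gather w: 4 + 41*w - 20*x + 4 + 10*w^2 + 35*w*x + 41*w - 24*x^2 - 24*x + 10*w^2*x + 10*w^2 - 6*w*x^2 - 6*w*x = w^2*(10*x + 20) + w*(-6*x^2 + 29*x + 82) - 24*x^2 - 44*x + 8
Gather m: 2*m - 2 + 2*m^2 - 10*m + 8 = 2*m^2 - 8*m + 6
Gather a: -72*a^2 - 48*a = -72*a^2 - 48*a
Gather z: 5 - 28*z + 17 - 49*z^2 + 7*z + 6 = -49*z^2 - 21*z + 28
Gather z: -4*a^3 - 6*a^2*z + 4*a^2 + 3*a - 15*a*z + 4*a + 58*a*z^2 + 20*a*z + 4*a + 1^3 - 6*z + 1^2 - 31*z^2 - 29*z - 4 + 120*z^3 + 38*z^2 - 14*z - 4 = -4*a^3 + 4*a^2 + 11*a + 120*z^3 + z^2*(58*a + 7) + z*(-6*a^2 + 5*a - 49) - 6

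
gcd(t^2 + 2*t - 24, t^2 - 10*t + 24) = t - 4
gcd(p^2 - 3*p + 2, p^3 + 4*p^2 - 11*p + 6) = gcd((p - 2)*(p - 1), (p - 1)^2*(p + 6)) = p - 1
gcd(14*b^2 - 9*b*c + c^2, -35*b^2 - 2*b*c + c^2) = 7*b - c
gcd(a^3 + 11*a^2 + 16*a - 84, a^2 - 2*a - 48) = a + 6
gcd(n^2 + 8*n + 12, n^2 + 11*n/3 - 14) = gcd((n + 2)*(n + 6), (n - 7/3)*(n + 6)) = n + 6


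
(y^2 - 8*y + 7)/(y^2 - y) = (y - 7)/y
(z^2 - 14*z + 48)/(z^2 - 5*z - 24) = (z - 6)/(z + 3)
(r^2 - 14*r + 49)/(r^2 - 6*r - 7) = (r - 7)/(r + 1)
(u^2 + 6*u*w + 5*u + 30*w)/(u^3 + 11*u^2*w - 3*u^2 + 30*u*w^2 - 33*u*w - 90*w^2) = (u + 5)/(u^2 + 5*u*w - 3*u - 15*w)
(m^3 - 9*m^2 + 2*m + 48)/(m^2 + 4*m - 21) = (m^2 - 6*m - 16)/(m + 7)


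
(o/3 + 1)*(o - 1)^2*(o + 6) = o^4/3 + 7*o^3/3 + o^2/3 - 9*o + 6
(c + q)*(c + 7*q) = c^2 + 8*c*q + 7*q^2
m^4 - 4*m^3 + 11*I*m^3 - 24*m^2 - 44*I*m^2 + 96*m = m*(m - 4)*(m + 3*I)*(m + 8*I)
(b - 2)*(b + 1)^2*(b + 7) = b^4 + 7*b^3 - 3*b^2 - 23*b - 14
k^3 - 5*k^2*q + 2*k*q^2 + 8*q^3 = (k - 4*q)*(k - 2*q)*(k + q)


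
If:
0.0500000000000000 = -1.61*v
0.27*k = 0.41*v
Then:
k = -0.05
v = -0.03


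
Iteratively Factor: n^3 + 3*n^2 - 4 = (n + 2)*(n^2 + n - 2) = (n - 1)*(n + 2)*(n + 2)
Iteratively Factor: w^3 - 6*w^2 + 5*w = (w - 5)*(w^2 - w) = w*(w - 5)*(w - 1)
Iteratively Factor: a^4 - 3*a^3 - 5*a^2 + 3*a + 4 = (a - 1)*(a^3 - 2*a^2 - 7*a - 4) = (a - 1)*(a + 1)*(a^2 - 3*a - 4) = (a - 1)*(a + 1)^2*(a - 4)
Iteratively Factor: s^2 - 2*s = (s)*(s - 2)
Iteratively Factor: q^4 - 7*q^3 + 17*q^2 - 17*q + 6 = (q - 1)*(q^3 - 6*q^2 + 11*q - 6) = (q - 3)*(q - 1)*(q^2 - 3*q + 2) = (q - 3)*(q - 2)*(q - 1)*(q - 1)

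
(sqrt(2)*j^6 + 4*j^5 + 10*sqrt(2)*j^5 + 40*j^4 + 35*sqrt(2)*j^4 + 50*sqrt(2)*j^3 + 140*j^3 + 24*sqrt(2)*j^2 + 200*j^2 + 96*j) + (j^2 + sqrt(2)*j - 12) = sqrt(2)*j^6 + 4*j^5 + 10*sqrt(2)*j^5 + 40*j^4 + 35*sqrt(2)*j^4 + 50*sqrt(2)*j^3 + 140*j^3 + 24*sqrt(2)*j^2 + 201*j^2 + sqrt(2)*j + 96*j - 12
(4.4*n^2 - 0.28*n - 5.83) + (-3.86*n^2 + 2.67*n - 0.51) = 0.54*n^2 + 2.39*n - 6.34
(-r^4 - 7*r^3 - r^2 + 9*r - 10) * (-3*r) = 3*r^5 + 21*r^4 + 3*r^3 - 27*r^2 + 30*r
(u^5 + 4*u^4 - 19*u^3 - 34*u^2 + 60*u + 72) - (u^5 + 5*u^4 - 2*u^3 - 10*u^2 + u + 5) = -u^4 - 17*u^3 - 24*u^2 + 59*u + 67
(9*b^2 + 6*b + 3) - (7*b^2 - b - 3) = 2*b^2 + 7*b + 6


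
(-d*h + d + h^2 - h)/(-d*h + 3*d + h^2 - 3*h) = (h - 1)/(h - 3)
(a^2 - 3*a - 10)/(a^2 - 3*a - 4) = (-a^2 + 3*a + 10)/(-a^2 + 3*a + 4)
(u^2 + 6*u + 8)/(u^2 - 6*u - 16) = (u + 4)/(u - 8)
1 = 1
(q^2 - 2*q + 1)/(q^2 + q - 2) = (q - 1)/(q + 2)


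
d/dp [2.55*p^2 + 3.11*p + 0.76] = 5.1*p + 3.11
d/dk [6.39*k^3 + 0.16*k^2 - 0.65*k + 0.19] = 19.17*k^2 + 0.32*k - 0.65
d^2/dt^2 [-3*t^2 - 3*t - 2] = -6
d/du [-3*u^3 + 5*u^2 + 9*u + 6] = -9*u^2 + 10*u + 9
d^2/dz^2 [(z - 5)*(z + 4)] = 2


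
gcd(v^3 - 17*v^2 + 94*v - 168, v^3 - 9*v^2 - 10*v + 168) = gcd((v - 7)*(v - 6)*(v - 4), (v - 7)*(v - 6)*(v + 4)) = v^2 - 13*v + 42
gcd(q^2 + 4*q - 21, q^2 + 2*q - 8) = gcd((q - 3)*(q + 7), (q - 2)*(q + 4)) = 1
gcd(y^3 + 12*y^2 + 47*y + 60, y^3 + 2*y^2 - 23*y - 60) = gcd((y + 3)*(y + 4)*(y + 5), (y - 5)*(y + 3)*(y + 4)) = y^2 + 7*y + 12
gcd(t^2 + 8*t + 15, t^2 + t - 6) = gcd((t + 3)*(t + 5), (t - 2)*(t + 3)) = t + 3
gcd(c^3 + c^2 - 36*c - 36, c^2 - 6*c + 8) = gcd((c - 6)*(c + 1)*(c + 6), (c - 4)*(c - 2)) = 1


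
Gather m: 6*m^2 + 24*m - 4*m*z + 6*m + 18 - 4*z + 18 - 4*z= 6*m^2 + m*(30 - 4*z) - 8*z + 36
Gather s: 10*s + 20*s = 30*s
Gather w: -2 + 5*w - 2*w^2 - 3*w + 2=-2*w^2 + 2*w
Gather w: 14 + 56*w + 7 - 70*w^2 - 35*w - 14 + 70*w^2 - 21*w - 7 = 0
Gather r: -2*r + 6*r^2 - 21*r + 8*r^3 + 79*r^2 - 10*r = 8*r^3 + 85*r^2 - 33*r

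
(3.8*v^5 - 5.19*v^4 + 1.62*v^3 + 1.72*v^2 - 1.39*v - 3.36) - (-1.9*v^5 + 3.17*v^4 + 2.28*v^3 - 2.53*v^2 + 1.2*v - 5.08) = 5.7*v^5 - 8.36*v^4 - 0.66*v^3 + 4.25*v^2 - 2.59*v + 1.72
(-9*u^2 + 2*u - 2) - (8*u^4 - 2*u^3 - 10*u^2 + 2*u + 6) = -8*u^4 + 2*u^3 + u^2 - 8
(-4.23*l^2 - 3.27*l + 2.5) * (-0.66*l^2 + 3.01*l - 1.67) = 2.7918*l^4 - 10.5741*l^3 - 4.4286*l^2 + 12.9859*l - 4.175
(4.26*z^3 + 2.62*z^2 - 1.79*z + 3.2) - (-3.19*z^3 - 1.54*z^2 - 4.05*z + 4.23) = 7.45*z^3 + 4.16*z^2 + 2.26*z - 1.03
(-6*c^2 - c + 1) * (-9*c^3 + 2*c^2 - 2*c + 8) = 54*c^5 - 3*c^4 + c^3 - 44*c^2 - 10*c + 8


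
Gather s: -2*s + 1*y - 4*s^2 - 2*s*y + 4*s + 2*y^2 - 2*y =-4*s^2 + s*(2 - 2*y) + 2*y^2 - y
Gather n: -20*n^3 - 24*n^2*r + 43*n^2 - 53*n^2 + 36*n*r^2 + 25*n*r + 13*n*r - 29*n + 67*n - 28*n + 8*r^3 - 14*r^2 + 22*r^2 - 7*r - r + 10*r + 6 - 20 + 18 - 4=-20*n^3 + n^2*(-24*r - 10) + n*(36*r^2 + 38*r + 10) + 8*r^3 + 8*r^2 + 2*r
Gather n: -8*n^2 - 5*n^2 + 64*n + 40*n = -13*n^2 + 104*n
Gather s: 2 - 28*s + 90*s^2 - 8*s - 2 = 90*s^2 - 36*s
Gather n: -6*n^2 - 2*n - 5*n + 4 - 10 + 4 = -6*n^2 - 7*n - 2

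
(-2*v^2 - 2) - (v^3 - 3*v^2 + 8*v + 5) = -v^3 + v^2 - 8*v - 7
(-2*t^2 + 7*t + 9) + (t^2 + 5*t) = -t^2 + 12*t + 9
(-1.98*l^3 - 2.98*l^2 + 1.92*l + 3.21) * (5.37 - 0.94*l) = 1.8612*l^4 - 7.8314*l^3 - 17.8074*l^2 + 7.293*l + 17.2377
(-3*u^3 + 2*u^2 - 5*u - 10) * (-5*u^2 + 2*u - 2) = 15*u^5 - 16*u^4 + 35*u^3 + 36*u^2 - 10*u + 20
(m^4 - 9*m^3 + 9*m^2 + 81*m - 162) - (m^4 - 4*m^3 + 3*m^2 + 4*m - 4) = -5*m^3 + 6*m^2 + 77*m - 158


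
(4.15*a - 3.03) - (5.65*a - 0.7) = -1.5*a - 2.33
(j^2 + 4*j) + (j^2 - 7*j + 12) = 2*j^2 - 3*j + 12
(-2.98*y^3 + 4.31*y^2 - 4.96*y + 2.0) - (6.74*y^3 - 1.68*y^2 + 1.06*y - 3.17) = -9.72*y^3 + 5.99*y^2 - 6.02*y + 5.17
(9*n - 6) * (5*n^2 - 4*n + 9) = 45*n^3 - 66*n^2 + 105*n - 54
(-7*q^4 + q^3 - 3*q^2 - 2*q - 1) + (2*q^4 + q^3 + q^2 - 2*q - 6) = -5*q^4 + 2*q^3 - 2*q^2 - 4*q - 7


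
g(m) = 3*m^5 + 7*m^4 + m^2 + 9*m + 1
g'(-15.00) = 664854.00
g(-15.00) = -1923659.00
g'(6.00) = 25509.00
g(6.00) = 32491.00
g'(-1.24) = -11.40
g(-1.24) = -0.87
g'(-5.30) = 7665.57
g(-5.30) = -7041.14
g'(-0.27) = 7.99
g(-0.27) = -1.32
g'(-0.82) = -1.30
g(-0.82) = -3.65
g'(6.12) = 27481.91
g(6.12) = 35669.36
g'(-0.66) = 2.48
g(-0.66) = -3.55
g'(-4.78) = 4772.15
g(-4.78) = -3851.01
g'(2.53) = 1082.07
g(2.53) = 627.95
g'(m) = 15*m^4 + 28*m^3 + 2*m + 9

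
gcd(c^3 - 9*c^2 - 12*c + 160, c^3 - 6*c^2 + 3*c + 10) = c - 5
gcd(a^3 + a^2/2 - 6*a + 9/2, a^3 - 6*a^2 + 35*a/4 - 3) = a - 3/2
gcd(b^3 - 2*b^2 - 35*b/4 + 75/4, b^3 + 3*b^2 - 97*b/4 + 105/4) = b - 5/2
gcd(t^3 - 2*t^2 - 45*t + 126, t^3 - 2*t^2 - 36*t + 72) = t - 6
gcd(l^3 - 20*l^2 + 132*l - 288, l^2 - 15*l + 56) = l - 8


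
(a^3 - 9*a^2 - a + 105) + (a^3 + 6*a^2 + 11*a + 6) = 2*a^3 - 3*a^2 + 10*a + 111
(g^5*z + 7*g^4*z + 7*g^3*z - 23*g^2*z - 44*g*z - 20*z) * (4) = 4*g^5*z + 28*g^4*z + 28*g^3*z - 92*g^2*z - 176*g*z - 80*z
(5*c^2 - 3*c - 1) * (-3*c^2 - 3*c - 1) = -15*c^4 - 6*c^3 + 7*c^2 + 6*c + 1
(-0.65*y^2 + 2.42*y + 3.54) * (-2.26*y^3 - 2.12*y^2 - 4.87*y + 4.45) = 1.469*y^5 - 4.0912*y^4 - 9.9653*y^3 - 22.1827*y^2 - 6.4708*y + 15.753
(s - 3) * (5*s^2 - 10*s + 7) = 5*s^3 - 25*s^2 + 37*s - 21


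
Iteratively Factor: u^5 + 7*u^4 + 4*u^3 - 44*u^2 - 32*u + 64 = (u + 4)*(u^4 + 3*u^3 - 8*u^2 - 12*u + 16) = (u + 2)*(u + 4)*(u^3 + u^2 - 10*u + 8) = (u - 2)*(u + 2)*(u + 4)*(u^2 + 3*u - 4) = (u - 2)*(u - 1)*(u + 2)*(u + 4)*(u + 4)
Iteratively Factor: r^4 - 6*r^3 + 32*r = (r)*(r^3 - 6*r^2 + 32) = r*(r + 2)*(r^2 - 8*r + 16) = r*(r - 4)*(r + 2)*(r - 4)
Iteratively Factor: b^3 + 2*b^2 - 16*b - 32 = (b + 2)*(b^2 - 16) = (b + 2)*(b + 4)*(b - 4)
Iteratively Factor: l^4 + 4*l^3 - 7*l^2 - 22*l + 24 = (l - 2)*(l^3 + 6*l^2 + 5*l - 12) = (l - 2)*(l + 4)*(l^2 + 2*l - 3) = (l - 2)*(l - 1)*(l + 4)*(l + 3)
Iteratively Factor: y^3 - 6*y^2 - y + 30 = (y + 2)*(y^2 - 8*y + 15) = (y - 5)*(y + 2)*(y - 3)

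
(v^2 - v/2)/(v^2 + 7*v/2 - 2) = v/(v + 4)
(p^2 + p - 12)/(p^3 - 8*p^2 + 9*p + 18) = (p + 4)/(p^2 - 5*p - 6)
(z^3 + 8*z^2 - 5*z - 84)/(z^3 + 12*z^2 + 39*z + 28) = (z - 3)/(z + 1)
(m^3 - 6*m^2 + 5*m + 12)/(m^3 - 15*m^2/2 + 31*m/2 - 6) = 2*(m + 1)/(2*m - 1)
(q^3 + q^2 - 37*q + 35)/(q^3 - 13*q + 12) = (q^2 + 2*q - 35)/(q^2 + q - 12)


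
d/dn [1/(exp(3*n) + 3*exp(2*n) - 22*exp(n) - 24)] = (-3*exp(2*n) - 6*exp(n) + 22)*exp(n)/(exp(3*n) + 3*exp(2*n) - 22*exp(n) - 24)^2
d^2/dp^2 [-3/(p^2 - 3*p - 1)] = 6*(-p^2 + 3*p + (2*p - 3)^2 + 1)/(-p^2 + 3*p + 1)^3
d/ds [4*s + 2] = 4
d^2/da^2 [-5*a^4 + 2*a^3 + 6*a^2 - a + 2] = -60*a^2 + 12*a + 12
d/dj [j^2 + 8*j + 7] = 2*j + 8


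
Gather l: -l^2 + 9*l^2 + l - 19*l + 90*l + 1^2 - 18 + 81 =8*l^2 + 72*l + 64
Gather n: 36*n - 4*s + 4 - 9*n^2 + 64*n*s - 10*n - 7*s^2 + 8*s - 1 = -9*n^2 + n*(64*s + 26) - 7*s^2 + 4*s + 3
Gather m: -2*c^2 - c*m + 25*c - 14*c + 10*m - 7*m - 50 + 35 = -2*c^2 + 11*c + m*(3 - c) - 15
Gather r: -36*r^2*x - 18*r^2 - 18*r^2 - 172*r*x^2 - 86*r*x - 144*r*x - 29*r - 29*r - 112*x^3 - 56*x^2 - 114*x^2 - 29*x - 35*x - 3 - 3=r^2*(-36*x - 36) + r*(-172*x^2 - 230*x - 58) - 112*x^3 - 170*x^2 - 64*x - 6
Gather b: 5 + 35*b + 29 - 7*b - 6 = 28*b + 28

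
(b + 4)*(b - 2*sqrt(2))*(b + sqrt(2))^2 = b^4 + 4*b^3 - 6*b^2 - 24*b - 4*sqrt(2)*b - 16*sqrt(2)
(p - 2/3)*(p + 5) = p^2 + 13*p/3 - 10/3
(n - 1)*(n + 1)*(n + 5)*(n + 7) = n^4 + 12*n^3 + 34*n^2 - 12*n - 35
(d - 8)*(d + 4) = d^2 - 4*d - 32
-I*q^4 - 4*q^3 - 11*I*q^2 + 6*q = q*(q - 6*I)*(q + I)*(-I*q + 1)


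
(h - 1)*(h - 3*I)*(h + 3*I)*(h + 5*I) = h^4 - h^3 + 5*I*h^3 + 9*h^2 - 5*I*h^2 - 9*h + 45*I*h - 45*I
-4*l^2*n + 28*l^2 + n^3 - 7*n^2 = (-2*l + n)*(2*l + n)*(n - 7)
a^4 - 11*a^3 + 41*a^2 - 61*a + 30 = (a - 5)*(a - 3)*(a - 2)*(a - 1)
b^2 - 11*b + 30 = (b - 6)*(b - 5)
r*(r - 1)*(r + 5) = r^3 + 4*r^2 - 5*r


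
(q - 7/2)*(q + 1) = q^2 - 5*q/2 - 7/2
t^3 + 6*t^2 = t^2*(t + 6)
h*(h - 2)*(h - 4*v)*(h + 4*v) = h^4 - 2*h^3 - 16*h^2*v^2 + 32*h*v^2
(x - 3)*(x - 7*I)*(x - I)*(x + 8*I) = x^4 - 3*x^3 + 57*x^2 - 171*x - 56*I*x + 168*I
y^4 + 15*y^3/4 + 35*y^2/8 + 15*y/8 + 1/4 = (y + 1/4)*(y + 1/2)*(y + 1)*(y + 2)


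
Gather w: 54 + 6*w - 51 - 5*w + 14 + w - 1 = 2*w + 16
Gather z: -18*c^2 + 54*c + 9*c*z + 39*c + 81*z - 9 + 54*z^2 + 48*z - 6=-18*c^2 + 93*c + 54*z^2 + z*(9*c + 129) - 15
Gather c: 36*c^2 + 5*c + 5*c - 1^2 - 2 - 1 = 36*c^2 + 10*c - 4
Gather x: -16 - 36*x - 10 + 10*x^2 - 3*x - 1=10*x^2 - 39*x - 27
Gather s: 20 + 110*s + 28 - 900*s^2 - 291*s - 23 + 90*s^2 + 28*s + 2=-810*s^2 - 153*s + 27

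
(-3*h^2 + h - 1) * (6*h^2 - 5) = -18*h^4 + 6*h^3 + 9*h^2 - 5*h + 5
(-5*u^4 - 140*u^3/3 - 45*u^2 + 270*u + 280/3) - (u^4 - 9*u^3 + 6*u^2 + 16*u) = -6*u^4 - 113*u^3/3 - 51*u^2 + 254*u + 280/3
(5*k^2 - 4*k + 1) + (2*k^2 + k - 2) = 7*k^2 - 3*k - 1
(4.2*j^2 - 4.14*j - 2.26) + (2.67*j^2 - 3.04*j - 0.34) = 6.87*j^2 - 7.18*j - 2.6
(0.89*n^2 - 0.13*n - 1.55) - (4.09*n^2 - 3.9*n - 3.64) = -3.2*n^2 + 3.77*n + 2.09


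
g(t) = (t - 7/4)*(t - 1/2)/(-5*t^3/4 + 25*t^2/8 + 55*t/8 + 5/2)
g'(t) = (t - 7/4)*(t - 1/2)*(15*t^2/4 - 25*t/4 - 55/8)/(-5*t^3/4 + 25*t^2/8 + 55*t/8 + 5/2)^2 + (t - 7/4)/(-5*t^3/4 + 25*t^2/8 + 55*t/8 + 5/2) + (t - 1/2)/(-5*t^3/4 + 25*t^2/8 + 55*t/8 + 5/2)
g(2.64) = 0.10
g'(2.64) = 0.17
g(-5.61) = 0.16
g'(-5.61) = 0.03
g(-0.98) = -67.61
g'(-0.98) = 3296.54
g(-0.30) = 2.18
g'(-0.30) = -17.29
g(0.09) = 0.22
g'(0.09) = -1.17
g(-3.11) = 0.36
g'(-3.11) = 0.18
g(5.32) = -0.28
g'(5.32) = 0.17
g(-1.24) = 4.47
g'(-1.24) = 21.47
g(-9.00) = 0.09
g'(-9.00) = 0.01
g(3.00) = 0.18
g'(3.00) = 0.30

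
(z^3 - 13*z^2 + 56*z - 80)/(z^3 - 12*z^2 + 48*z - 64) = (z - 5)/(z - 4)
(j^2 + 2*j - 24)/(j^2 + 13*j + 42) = (j - 4)/(j + 7)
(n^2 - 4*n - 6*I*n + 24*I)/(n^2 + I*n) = (n^2 - 4*n - 6*I*n + 24*I)/(n*(n + I))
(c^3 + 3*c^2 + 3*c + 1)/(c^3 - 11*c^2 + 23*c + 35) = (c^2 + 2*c + 1)/(c^2 - 12*c + 35)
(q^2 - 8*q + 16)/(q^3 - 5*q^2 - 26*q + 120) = (q - 4)/(q^2 - q - 30)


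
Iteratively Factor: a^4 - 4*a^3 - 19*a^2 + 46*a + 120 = (a - 4)*(a^3 - 19*a - 30) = (a - 4)*(a + 2)*(a^2 - 2*a - 15) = (a - 5)*(a - 4)*(a + 2)*(a + 3)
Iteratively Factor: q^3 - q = (q + 1)*(q^2 - q) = q*(q + 1)*(q - 1)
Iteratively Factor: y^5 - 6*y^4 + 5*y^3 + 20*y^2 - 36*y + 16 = (y - 1)*(y^4 - 5*y^3 + 20*y - 16) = (y - 1)^2*(y^3 - 4*y^2 - 4*y + 16) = (y - 2)*(y - 1)^2*(y^2 - 2*y - 8) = (y - 4)*(y - 2)*(y - 1)^2*(y + 2)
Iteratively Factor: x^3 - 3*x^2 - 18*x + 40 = (x - 2)*(x^2 - x - 20) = (x - 2)*(x + 4)*(x - 5)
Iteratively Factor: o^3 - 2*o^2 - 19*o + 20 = (o - 5)*(o^2 + 3*o - 4) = (o - 5)*(o - 1)*(o + 4)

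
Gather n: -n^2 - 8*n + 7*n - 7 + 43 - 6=-n^2 - n + 30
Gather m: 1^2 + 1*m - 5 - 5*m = -4*m - 4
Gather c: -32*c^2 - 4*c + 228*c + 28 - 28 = -32*c^2 + 224*c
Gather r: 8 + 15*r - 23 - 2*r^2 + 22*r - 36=-2*r^2 + 37*r - 51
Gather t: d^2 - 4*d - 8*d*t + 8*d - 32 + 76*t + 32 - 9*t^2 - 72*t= d^2 + 4*d - 9*t^2 + t*(4 - 8*d)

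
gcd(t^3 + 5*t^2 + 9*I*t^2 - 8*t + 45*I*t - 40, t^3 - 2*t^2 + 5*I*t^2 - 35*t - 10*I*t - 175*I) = t + 5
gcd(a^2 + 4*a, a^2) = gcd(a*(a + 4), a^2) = a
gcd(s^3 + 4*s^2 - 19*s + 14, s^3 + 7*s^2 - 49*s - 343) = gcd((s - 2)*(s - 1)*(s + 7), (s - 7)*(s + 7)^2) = s + 7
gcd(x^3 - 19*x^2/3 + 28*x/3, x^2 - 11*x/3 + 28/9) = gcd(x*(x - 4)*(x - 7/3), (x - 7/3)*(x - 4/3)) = x - 7/3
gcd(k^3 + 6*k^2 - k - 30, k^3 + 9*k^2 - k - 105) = k + 5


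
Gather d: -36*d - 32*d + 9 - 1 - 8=-68*d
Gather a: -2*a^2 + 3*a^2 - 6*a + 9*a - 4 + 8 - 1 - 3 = a^2 + 3*a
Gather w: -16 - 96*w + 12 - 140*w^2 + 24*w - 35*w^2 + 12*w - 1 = -175*w^2 - 60*w - 5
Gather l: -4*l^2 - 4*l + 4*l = -4*l^2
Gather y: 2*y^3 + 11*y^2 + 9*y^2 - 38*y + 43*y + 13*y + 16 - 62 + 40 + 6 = 2*y^3 + 20*y^2 + 18*y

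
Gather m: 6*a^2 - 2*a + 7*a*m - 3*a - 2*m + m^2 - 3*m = 6*a^2 - 5*a + m^2 + m*(7*a - 5)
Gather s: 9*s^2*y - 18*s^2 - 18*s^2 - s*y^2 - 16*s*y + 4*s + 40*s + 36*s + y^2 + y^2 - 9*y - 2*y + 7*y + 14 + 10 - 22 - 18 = s^2*(9*y - 36) + s*(-y^2 - 16*y + 80) + 2*y^2 - 4*y - 16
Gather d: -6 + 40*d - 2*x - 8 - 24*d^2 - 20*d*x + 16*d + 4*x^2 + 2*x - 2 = -24*d^2 + d*(56 - 20*x) + 4*x^2 - 16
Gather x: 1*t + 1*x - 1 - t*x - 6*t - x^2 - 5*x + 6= -5*t - x^2 + x*(-t - 4) + 5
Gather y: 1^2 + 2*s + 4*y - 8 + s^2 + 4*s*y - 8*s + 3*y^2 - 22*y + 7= s^2 - 6*s + 3*y^2 + y*(4*s - 18)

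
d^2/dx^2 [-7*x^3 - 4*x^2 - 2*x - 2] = -42*x - 8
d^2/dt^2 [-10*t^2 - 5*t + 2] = -20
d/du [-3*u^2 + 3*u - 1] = 3 - 6*u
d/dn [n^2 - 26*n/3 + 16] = 2*n - 26/3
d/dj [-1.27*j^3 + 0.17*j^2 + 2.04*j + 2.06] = -3.81*j^2 + 0.34*j + 2.04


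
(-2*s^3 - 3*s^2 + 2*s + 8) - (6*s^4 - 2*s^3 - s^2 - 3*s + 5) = -6*s^4 - 2*s^2 + 5*s + 3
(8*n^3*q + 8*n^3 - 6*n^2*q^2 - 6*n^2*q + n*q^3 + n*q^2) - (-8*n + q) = 8*n^3*q + 8*n^3 - 6*n^2*q^2 - 6*n^2*q + n*q^3 + n*q^2 + 8*n - q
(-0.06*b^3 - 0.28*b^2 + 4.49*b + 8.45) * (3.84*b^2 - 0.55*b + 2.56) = -0.2304*b^5 - 1.0422*b^4 + 17.242*b^3 + 29.2617*b^2 + 6.8469*b + 21.632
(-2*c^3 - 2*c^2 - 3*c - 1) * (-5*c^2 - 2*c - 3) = 10*c^5 + 14*c^4 + 25*c^3 + 17*c^2 + 11*c + 3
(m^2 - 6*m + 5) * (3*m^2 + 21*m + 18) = 3*m^4 + 3*m^3 - 93*m^2 - 3*m + 90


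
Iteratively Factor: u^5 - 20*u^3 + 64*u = (u + 4)*(u^4 - 4*u^3 - 4*u^2 + 16*u) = u*(u + 4)*(u^3 - 4*u^2 - 4*u + 16) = u*(u - 2)*(u + 4)*(u^2 - 2*u - 8) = u*(u - 4)*(u - 2)*(u + 4)*(u + 2)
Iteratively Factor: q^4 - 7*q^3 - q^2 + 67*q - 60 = (q - 4)*(q^3 - 3*q^2 - 13*q + 15) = (q - 4)*(q + 3)*(q^2 - 6*q + 5) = (q - 4)*(q - 1)*(q + 3)*(q - 5)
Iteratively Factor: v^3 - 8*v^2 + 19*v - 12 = (v - 4)*(v^2 - 4*v + 3) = (v - 4)*(v - 3)*(v - 1)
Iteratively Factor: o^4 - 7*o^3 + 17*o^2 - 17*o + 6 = (o - 2)*(o^3 - 5*o^2 + 7*o - 3) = (o - 3)*(o - 2)*(o^2 - 2*o + 1) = (o - 3)*(o - 2)*(o - 1)*(o - 1)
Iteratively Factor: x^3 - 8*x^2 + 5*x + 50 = (x + 2)*(x^2 - 10*x + 25) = (x - 5)*(x + 2)*(x - 5)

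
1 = 1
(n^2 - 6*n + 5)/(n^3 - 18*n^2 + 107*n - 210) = (n - 1)/(n^2 - 13*n + 42)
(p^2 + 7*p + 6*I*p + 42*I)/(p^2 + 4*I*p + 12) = (p + 7)/(p - 2*I)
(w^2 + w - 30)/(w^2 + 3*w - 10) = (w^2 + w - 30)/(w^2 + 3*w - 10)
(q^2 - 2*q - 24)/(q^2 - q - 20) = (q - 6)/(q - 5)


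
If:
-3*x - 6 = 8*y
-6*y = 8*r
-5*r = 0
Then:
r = 0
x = -2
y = 0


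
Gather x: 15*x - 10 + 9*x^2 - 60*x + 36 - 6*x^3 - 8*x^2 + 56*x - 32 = -6*x^3 + x^2 + 11*x - 6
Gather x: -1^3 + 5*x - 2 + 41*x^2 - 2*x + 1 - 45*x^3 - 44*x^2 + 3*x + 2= -45*x^3 - 3*x^2 + 6*x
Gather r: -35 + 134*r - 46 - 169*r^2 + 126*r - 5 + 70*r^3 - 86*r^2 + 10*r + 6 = 70*r^3 - 255*r^2 + 270*r - 80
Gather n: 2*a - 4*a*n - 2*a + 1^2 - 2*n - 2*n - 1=n*(-4*a - 4)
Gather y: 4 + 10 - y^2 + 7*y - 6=-y^2 + 7*y + 8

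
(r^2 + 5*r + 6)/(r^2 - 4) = (r + 3)/(r - 2)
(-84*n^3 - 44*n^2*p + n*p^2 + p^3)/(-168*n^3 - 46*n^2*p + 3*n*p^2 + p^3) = (2*n + p)/(4*n + p)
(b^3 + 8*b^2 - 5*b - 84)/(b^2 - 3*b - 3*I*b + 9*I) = (b^2 + 11*b + 28)/(b - 3*I)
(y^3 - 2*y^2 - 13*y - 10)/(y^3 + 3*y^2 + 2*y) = (y - 5)/y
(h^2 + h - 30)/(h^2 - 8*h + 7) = (h^2 + h - 30)/(h^2 - 8*h + 7)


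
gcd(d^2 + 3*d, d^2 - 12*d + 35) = 1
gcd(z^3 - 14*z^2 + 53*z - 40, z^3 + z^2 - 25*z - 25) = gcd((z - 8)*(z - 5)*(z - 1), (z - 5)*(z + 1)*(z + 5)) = z - 5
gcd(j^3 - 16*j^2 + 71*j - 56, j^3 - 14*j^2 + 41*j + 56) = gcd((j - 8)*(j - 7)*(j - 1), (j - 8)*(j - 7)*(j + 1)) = j^2 - 15*j + 56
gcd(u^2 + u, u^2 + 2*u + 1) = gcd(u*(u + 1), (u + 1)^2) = u + 1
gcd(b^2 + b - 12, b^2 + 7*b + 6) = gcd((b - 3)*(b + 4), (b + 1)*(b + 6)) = 1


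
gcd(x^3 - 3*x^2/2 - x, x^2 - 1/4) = x + 1/2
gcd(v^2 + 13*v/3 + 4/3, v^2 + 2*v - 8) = v + 4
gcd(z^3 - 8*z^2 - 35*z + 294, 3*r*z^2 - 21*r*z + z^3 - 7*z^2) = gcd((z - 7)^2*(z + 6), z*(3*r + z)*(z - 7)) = z - 7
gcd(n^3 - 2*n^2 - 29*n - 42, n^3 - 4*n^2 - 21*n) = n^2 - 4*n - 21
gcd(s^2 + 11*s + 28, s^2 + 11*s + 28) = s^2 + 11*s + 28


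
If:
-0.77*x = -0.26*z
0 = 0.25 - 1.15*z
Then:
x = 0.07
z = 0.22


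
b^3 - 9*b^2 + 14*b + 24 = (b - 6)*(b - 4)*(b + 1)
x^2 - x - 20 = (x - 5)*(x + 4)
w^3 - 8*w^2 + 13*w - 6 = (w - 6)*(w - 1)^2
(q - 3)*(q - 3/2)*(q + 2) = q^3 - 5*q^2/2 - 9*q/2 + 9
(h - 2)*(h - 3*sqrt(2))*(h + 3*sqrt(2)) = h^3 - 2*h^2 - 18*h + 36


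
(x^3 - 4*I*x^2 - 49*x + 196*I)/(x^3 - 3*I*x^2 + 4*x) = (x^2 - 49)/(x*(x + I))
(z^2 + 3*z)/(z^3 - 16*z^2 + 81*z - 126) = z*(z + 3)/(z^3 - 16*z^2 + 81*z - 126)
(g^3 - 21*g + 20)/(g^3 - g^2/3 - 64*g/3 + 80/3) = 3*(g - 1)/(3*g - 4)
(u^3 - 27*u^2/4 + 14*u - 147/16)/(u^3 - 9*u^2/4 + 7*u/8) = (4*u^2 - 20*u + 21)/(2*u*(2*u - 1))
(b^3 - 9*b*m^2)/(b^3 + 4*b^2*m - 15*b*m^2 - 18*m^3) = b*(b + 3*m)/(b^2 + 7*b*m + 6*m^2)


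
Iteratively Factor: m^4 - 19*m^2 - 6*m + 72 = (m + 3)*(m^3 - 3*m^2 - 10*m + 24) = (m - 2)*(m + 3)*(m^2 - m - 12) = (m - 2)*(m + 3)^2*(m - 4)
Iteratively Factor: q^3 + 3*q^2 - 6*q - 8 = (q + 1)*(q^2 + 2*q - 8) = (q + 1)*(q + 4)*(q - 2)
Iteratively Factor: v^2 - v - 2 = (v - 2)*(v + 1)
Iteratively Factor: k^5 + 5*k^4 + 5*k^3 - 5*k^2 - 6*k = (k + 1)*(k^4 + 4*k^3 + k^2 - 6*k) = (k - 1)*(k + 1)*(k^3 + 5*k^2 + 6*k) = k*(k - 1)*(k + 1)*(k^2 + 5*k + 6) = k*(k - 1)*(k + 1)*(k + 2)*(k + 3)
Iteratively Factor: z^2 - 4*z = (z - 4)*(z)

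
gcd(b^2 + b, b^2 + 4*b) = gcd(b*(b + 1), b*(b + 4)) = b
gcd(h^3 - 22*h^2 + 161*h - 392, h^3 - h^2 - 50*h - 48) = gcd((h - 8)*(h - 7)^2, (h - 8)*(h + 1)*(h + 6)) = h - 8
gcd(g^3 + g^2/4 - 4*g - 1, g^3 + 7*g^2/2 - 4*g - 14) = g^2 - 4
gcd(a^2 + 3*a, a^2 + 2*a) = a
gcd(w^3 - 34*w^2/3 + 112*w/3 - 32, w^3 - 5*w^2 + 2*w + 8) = w - 4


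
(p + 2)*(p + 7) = p^2 + 9*p + 14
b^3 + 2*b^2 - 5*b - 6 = (b - 2)*(b + 1)*(b + 3)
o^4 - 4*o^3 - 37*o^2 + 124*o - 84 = (o - 7)*(o - 2)*(o - 1)*(o + 6)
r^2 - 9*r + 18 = (r - 6)*(r - 3)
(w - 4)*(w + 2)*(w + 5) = w^3 + 3*w^2 - 18*w - 40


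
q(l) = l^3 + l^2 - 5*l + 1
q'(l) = 3*l^2 + 2*l - 5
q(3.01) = 22.28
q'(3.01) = 28.20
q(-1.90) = 7.25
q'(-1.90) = 2.03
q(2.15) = 4.81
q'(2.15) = 13.17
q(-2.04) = 6.87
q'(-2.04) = 3.40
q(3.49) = 38.24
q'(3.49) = 38.52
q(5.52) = 172.07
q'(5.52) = 97.45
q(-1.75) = 7.45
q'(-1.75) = 0.69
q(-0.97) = 5.88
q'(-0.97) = -4.12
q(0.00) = 1.00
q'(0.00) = -5.00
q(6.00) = 223.00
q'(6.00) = 115.00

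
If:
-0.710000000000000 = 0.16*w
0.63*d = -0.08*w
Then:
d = 0.56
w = -4.44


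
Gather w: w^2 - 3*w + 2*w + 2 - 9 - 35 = w^2 - w - 42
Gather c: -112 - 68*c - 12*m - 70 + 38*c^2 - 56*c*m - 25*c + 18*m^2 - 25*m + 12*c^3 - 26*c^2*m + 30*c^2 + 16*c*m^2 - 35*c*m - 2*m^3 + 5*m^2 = 12*c^3 + c^2*(68 - 26*m) + c*(16*m^2 - 91*m - 93) - 2*m^3 + 23*m^2 - 37*m - 182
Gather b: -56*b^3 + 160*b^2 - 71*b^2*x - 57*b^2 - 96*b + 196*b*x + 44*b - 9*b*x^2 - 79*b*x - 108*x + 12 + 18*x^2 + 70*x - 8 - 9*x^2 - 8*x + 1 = -56*b^3 + b^2*(103 - 71*x) + b*(-9*x^2 + 117*x - 52) + 9*x^2 - 46*x + 5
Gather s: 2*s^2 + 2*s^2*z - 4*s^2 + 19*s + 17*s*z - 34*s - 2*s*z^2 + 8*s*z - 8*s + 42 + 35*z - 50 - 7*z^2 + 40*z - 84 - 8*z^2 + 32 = s^2*(2*z - 2) + s*(-2*z^2 + 25*z - 23) - 15*z^2 + 75*z - 60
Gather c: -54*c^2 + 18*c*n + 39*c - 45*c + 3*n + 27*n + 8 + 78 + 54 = -54*c^2 + c*(18*n - 6) + 30*n + 140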